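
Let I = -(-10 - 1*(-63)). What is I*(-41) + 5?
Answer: 2178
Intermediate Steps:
I = -53 (I = -(-10 + 63) = -1*53 = -53)
I*(-41) + 5 = -53*(-41) + 5 = 2173 + 5 = 2178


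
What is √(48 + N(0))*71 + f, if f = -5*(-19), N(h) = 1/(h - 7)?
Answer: 95 + 71*√2345/7 ≈ 586.17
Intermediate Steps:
N(h) = 1/(-7 + h)
f = 95
√(48 + N(0))*71 + f = √(48 + 1/(-7 + 0))*71 + 95 = √(48 + 1/(-7))*71 + 95 = √(48 - ⅐)*71 + 95 = √(335/7)*71 + 95 = (√2345/7)*71 + 95 = 71*√2345/7 + 95 = 95 + 71*√2345/7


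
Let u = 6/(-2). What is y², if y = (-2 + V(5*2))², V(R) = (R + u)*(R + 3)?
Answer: 62742241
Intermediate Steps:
u = -3 (u = 6*(-½) = -3)
V(R) = (-3 + R)*(3 + R) (V(R) = (R - 3)*(R + 3) = (-3 + R)*(3 + R))
y = 7921 (y = (-2 + (-9 + (5*2)²))² = (-2 + (-9 + 10²))² = (-2 + (-9 + 100))² = (-2 + 91)² = 89² = 7921)
y² = 7921² = 62742241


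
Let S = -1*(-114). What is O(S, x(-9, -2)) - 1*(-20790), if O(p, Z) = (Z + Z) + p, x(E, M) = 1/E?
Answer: 188134/9 ≈ 20904.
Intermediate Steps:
S = 114
O(p, Z) = p + 2*Z (O(p, Z) = 2*Z + p = p + 2*Z)
O(S, x(-9, -2)) - 1*(-20790) = (114 + 2/(-9)) - 1*(-20790) = (114 + 2*(-⅑)) + 20790 = (114 - 2/9) + 20790 = 1024/9 + 20790 = 188134/9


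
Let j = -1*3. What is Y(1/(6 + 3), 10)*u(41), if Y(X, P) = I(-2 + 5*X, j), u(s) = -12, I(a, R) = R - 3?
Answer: 72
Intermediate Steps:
j = -3
I(a, R) = -3 + R
Y(X, P) = -6 (Y(X, P) = -3 - 3 = -6)
Y(1/(6 + 3), 10)*u(41) = -6*(-12) = 72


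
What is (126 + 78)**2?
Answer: 41616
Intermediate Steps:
(126 + 78)**2 = 204**2 = 41616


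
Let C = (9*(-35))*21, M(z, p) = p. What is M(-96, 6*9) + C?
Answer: -6561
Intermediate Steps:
C = -6615 (C = -315*21 = -6615)
M(-96, 6*9) + C = 6*9 - 6615 = 54 - 6615 = -6561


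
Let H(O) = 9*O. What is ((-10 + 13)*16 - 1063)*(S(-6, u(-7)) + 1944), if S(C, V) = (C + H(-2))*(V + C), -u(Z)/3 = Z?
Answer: -1607760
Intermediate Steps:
u(Z) = -3*Z
S(C, V) = (-18 + C)*(C + V) (S(C, V) = (C + 9*(-2))*(V + C) = (C - 18)*(C + V) = (-18 + C)*(C + V))
((-10 + 13)*16 - 1063)*(S(-6, u(-7)) + 1944) = ((-10 + 13)*16 - 1063)*(((-6)² - 18*(-6) - (-54)*(-7) - (-18)*(-7)) + 1944) = (3*16 - 1063)*((36 + 108 - 18*21 - 6*21) + 1944) = (48 - 1063)*((36 + 108 - 378 - 126) + 1944) = -1015*(-360 + 1944) = -1015*1584 = -1607760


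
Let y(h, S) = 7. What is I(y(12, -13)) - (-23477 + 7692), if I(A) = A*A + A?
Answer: 15841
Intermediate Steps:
I(A) = A + A² (I(A) = A² + A = A + A²)
I(y(12, -13)) - (-23477 + 7692) = 7*(1 + 7) - (-23477 + 7692) = 7*8 - 1*(-15785) = 56 + 15785 = 15841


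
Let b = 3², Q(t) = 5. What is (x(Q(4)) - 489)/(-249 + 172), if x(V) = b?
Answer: 480/77 ≈ 6.2338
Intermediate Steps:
b = 9
x(V) = 9
(x(Q(4)) - 489)/(-249 + 172) = (9 - 489)/(-249 + 172) = -480/(-77) = -480*(-1/77) = 480/77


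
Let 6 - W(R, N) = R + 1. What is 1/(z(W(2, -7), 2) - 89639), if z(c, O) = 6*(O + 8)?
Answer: -1/89579 ≈ -1.1163e-5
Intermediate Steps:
W(R, N) = 5 - R (W(R, N) = 6 - (R + 1) = 6 - (1 + R) = 6 + (-1 - R) = 5 - R)
z(c, O) = 48 + 6*O (z(c, O) = 6*(8 + O) = 48 + 6*O)
1/(z(W(2, -7), 2) - 89639) = 1/((48 + 6*2) - 89639) = 1/((48 + 12) - 89639) = 1/(60 - 89639) = 1/(-89579) = -1/89579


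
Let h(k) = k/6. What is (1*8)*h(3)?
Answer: 4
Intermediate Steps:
h(k) = k/6 (h(k) = k*(1/6) = k/6)
(1*8)*h(3) = (1*8)*((1/6)*3) = 8*(1/2) = 4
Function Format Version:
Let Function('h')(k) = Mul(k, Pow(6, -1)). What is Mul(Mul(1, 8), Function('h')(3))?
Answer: 4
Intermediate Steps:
Function('h')(k) = Mul(Rational(1, 6), k) (Function('h')(k) = Mul(k, Rational(1, 6)) = Mul(Rational(1, 6), k))
Mul(Mul(1, 8), Function('h')(3)) = Mul(Mul(1, 8), Mul(Rational(1, 6), 3)) = Mul(8, Rational(1, 2)) = 4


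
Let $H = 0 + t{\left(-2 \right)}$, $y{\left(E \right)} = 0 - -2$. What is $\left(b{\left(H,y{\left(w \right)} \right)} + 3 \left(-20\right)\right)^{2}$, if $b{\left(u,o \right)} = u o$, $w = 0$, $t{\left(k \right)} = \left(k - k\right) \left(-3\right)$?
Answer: $3600$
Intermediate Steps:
$t{\left(k \right)} = 0$ ($t{\left(k \right)} = 0 \left(-3\right) = 0$)
$y{\left(E \right)} = 2$ ($y{\left(E \right)} = 0 + 2 = 2$)
$H = 0$ ($H = 0 + 0 = 0$)
$b{\left(u,o \right)} = o u$
$\left(b{\left(H,y{\left(w \right)} \right)} + 3 \left(-20\right)\right)^{2} = \left(2 \cdot 0 + 3 \left(-20\right)\right)^{2} = \left(0 - 60\right)^{2} = \left(-60\right)^{2} = 3600$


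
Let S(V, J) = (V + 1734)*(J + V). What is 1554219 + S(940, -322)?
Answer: 3206751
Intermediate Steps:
S(V, J) = (1734 + V)*(J + V)
1554219 + S(940, -322) = 1554219 + (940**2 + 1734*(-322) + 1734*940 - 322*940) = 1554219 + (883600 - 558348 + 1629960 - 302680) = 1554219 + 1652532 = 3206751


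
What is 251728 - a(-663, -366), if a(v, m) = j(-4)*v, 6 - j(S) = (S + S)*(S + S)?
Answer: 213274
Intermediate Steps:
j(S) = 6 - 4*S² (j(S) = 6 - (S + S)*(S + S) = 6 - 2*S*2*S = 6 - 4*S²)
a(v, m) = -58*v (a(v, m) = (6 - 4*(-4)²)*v = (6 - 4*16)*v = (6 - 64)*v = -58*v)
251728 - a(-663, -366) = 251728 - (-58)*(-663) = 251728 - 1*38454 = 251728 - 38454 = 213274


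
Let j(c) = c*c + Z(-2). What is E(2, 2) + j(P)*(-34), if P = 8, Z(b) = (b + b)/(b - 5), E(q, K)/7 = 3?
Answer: -15221/7 ≈ -2174.4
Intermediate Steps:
E(q, K) = 21 (E(q, K) = 7*3 = 21)
Z(b) = 2*b/(-5 + b) (Z(b) = (2*b)/(-5 + b) = 2*b/(-5 + b))
j(c) = 4/7 + c**2 (j(c) = c*c + 2*(-2)/(-5 - 2) = c**2 + 2*(-2)/(-7) = c**2 + 2*(-2)*(-1/7) = c**2 + 4/7 = 4/7 + c**2)
E(2, 2) + j(P)*(-34) = 21 + (4/7 + 8**2)*(-34) = 21 + (4/7 + 64)*(-34) = 21 + (452/7)*(-34) = 21 - 15368/7 = -15221/7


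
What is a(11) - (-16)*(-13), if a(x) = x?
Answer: -197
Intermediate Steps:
a(11) - (-16)*(-13) = 11 - (-16)*(-13) = 11 - 1*208 = 11 - 208 = -197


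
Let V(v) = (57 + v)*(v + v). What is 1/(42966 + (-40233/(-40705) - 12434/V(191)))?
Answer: 1928114440/82845017722799 ≈ 2.3274e-5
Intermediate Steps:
V(v) = 2*v*(57 + v) (V(v) = (57 + v)*(2*v) = 2*v*(57 + v))
1/(42966 + (-40233/(-40705) - 12434/V(191))) = 1/(42966 + (-40233/(-40705) - 12434*1/(382*(57 + 191)))) = 1/(42966 + (-40233*(-1/40705) - 12434/(2*191*248))) = 1/(42966 + (40233/40705 - 12434/94736)) = 1/(42966 + (40233/40705 - 12434*1/94736)) = 1/(42966 + (40233/40705 - 6217/47368)) = 1/(42966 + 1652693759/1928114440) = 1/(82845017722799/1928114440) = 1928114440/82845017722799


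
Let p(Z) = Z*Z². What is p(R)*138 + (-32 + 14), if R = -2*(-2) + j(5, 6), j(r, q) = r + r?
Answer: 378654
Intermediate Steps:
j(r, q) = 2*r
R = 14 (R = -2*(-2) + 2*5 = 4 + 10 = 14)
p(Z) = Z³
p(R)*138 + (-32 + 14) = 14³*138 + (-32 + 14) = 2744*138 - 18 = 378672 - 18 = 378654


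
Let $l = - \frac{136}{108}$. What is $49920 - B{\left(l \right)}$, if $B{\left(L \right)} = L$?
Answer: $\frac{1347874}{27} \approx 49921.0$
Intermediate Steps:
$l = - \frac{34}{27}$ ($l = \left(-136\right) \frac{1}{108} = - \frac{34}{27} \approx -1.2593$)
$49920 - B{\left(l \right)} = 49920 - - \frac{34}{27} = 49920 + \frac{34}{27} = \frac{1347874}{27}$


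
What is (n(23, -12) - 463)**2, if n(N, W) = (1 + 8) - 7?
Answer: 212521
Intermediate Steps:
n(N, W) = 2 (n(N, W) = 9 - 7 = 2)
(n(23, -12) - 463)**2 = (2 - 463)**2 = (-461)**2 = 212521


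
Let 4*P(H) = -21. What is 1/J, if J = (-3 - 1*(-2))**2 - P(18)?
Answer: 4/25 ≈ 0.16000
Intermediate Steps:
P(H) = -21/4 (P(H) = (1/4)*(-21) = -21/4)
J = 25/4 (J = (-3 - 1*(-2))**2 - 1*(-21/4) = (-3 + 2)**2 + 21/4 = (-1)**2 + 21/4 = 1 + 21/4 = 25/4 ≈ 6.2500)
1/J = 1/(25/4) = 4/25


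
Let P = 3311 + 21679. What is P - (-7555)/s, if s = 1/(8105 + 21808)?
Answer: 226017705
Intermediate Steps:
s = 1/29913 ≈ 3.3430e-5
P = 24990
P - (-7555)/s = 24990 - (-7555)/1/29913 = 24990 - (-7555)*29913 = 24990 - 1*(-225992715) = 24990 + 225992715 = 226017705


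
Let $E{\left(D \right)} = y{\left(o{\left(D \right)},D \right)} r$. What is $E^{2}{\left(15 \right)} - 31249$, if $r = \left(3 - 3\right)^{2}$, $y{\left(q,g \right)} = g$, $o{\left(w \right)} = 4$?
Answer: $-31249$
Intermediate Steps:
$r = 0$ ($r = 0^{2} = 0$)
$E{\left(D \right)} = 0$ ($E{\left(D \right)} = D 0 = 0$)
$E^{2}{\left(15 \right)} - 31249 = 0^{2} - 31249 = 0 - 31249 = -31249$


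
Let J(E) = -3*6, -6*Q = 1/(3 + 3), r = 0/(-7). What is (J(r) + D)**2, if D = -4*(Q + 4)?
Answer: 93025/81 ≈ 1148.5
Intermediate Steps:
r = 0 (r = 0*(-1/7) = 0)
Q = -1/36 (Q = -1/(6*(3 + 3)) = -1/6/6 = -1/6*1/6 = -1/36 ≈ -0.027778)
J(E) = -18
D = -143/9 (D = -4*(-1/36 + 4) = -4*143/36 = -143/9 ≈ -15.889)
(J(r) + D)**2 = (-18 - 143/9)**2 = (-305/9)**2 = 93025/81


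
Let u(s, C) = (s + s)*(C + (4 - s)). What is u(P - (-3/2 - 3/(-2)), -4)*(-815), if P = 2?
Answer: 6520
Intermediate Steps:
u(s, C) = 2*s*(4 + C - s) (u(s, C) = (2*s)*(4 + C - s) = 2*s*(4 + C - s))
u(P - (-3/2 - 3/(-2)), -4)*(-815) = (2*(2 - (-3/2 - 3/(-2)))*(4 - 4 - (2 - (-3/2 - 3/(-2)))))*(-815) = (2*(2 - (-3*½ - 3*(-½)))*(4 - 4 - (2 - (-3*½ - 3*(-½)))))*(-815) = (2*(2 - (-3/2 + 3/2))*(4 - 4 - (2 - (-3/2 + 3/2))))*(-815) = (2*(2 - 1*0)*(4 - 4 - (2 - 1*0)))*(-815) = (2*(2 + 0)*(4 - 4 - (2 + 0)))*(-815) = (2*2*(4 - 4 - 1*2))*(-815) = (2*2*(4 - 4 - 2))*(-815) = (2*2*(-2))*(-815) = -8*(-815) = 6520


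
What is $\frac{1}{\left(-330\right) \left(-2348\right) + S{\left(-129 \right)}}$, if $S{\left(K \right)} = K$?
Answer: $\frac{1}{774711} \approx 1.2908 \cdot 10^{-6}$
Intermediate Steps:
$\frac{1}{\left(-330\right) \left(-2348\right) + S{\left(-129 \right)}} = \frac{1}{\left(-330\right) \left(-2348\right) - 129} = \frac{1}{774840 - 129} = \frac{1}{774711}$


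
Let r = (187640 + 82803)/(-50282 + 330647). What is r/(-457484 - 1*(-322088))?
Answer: -270443/37960299540 ≈ -7.1244e-6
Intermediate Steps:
r = 270443/280365 ≈ 0.96461
r/(-457484 - 1*(-322088)) = 270443/(280365*(-457484 - 1*(-322088))) = 270443/(280365*(-457484 + 322088)) = (270443/280365)/(-135396) = (270443/280365)*(-1/135396) = -270443/37960299540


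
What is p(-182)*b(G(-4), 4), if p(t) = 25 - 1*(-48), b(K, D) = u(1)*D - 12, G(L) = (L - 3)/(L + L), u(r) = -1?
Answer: -1168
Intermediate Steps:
G(L) = (-3 + L)/(2*L) (G(L) = (-3 + L)/((2*L)) = (-3 + L)*(1/(2*L)) = (-3 + L)/(2*L))
b(K, D) = -12 - D (b(K, D) = -D - 12 = -12 - D)
p(t) = 73 (p(t) = 25 + 48 = 73)
p(-182)*b(G(-4), 4) = 73*(-12 - 1*4) = 73*(-12 - 4) = 73*(-16) = -1168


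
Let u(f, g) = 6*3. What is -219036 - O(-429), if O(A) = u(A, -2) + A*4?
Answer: -217338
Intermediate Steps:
u(f, g) = 18
O(A) = 18 + 4*A (O(A) = 18 + A*4 = 18 + 4*A)
-219036 - O(-429) = -219036 - (18 + 4*(-429)) = -219036 - (18 - 1716) = -219036 - 1*(-1698) = -219036 + 1698 = -217338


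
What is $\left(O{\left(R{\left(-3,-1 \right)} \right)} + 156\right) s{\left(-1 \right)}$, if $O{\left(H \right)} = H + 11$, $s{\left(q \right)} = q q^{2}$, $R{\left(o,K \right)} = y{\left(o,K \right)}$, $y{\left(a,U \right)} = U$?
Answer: $-166$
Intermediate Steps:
$R{\left(o,K \right)} = K$
$s{\left(q \right)} = q^{3}$
$O{\left(H \right)} = 11 + H$
$\left(O{\left(R{\left(-3,-1 \right)} \right)} + 156\right) s{\left(-1 \right)} = \left(\left(11 - 1\right) + 156\right) \left(-1\right)^{3} = \left(10 + 156\right) \left(-1\right) = 166 \left(-1\right) = -166$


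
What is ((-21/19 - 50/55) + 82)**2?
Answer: 279458089/43681 ≈ 6397.7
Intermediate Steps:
((-21/19 - 50/55) + 82)**2 = ((-21*1/19 - 50*1/55) + 82)**2 = ((-21/19 - 10/11) + 82)**2 = (-421/209 + 82)**2 = (16717/209)**2 = 279458089/43681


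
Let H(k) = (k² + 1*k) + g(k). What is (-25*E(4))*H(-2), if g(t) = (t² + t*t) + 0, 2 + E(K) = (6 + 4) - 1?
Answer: -1750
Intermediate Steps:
E(K) = 7 (E(K) = -2 + ((6 + 4) - 1) = -2 + (10 - 1) = -2 + 9 = 7)
g(t) = 2*t² (g(t) = (t² + t²) + 0 = 2*t² + 0 = 2*t²)
H(k) = k + 3*k² (H(k) = (k² + 1*k) + 2*k² = (k² + k) + 2*k² = (k + k²) + 2*k² = k + 3*k²)
(-25*E(4))*H(-2) = (-25*7)*(-2*(1 + 3*(-2))) = -(-350)*(1 - 6) = -(-350)*(-5) = -175*10 = -1750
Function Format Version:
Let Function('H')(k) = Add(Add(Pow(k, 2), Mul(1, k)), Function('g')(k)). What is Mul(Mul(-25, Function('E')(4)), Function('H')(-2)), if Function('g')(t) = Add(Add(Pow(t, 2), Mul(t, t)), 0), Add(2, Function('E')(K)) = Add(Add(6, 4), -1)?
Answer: -1750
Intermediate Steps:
Function('E')(K) = 7 (Function('E')(K) = Add(-2, Add(Add(6, 4), -1)) = Add(-2, Add(10, -1)) = Add(-2, 9) = 7)
Function('g')(t) = Mul(2, Pow(t, 2)) (Function('g')(t) = Add(Add(Pow(t, 2), Pow(t, 2)), 0) = Add(Mul(2, Pow(t, 2)), 0) = Mul(2, Pow(t, 2)))
Function('H')(k) = Add(k, Mul(3, Pow(k, 2))) (Function('H')(k) = Add(Add(Pow(k, 2), Mul(1, k)), Mul(2, Pow(k, 2))) = Add(Add(Pow(k, 2), k), Mul(2, Pow(k, 2))) = Add(Add(k, Pow(k, 2)), Mul(2, Pow(k, 2))) = Add(k, Mul(3, Pow(k, 2))))
Mul(Mul(-25, Function('E')(4)), Function('H')(-2)) = Mul(Mul(-25, 7), Mul(-2, Add(1, Mul(3, -2)))) = Mul(-175, Mul(-2, Add(1, -6))) = Mul(-175, Mul(-2, -5)) = Mul(-175, 10) = -1750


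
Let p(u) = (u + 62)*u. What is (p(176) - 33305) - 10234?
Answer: -1651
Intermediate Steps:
p(u) = u*(62 + u) (p(u) = (62 + u)*u = u*(62 + u))
(p(176) - 33305) - 10234 = (176*(62 + 176) - 33305) - 10234 = (176*238 - 33305) - 10234 = (41888 - 33305) - 10234 = 8583 - 10234 = -1651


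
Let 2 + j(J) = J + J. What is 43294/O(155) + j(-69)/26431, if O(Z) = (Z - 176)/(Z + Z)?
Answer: -354734154280/555051 ≈ -6.3910e+5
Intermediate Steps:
O(Z) = (-176 + Z)/(2*Z) (O(Z) = (-176 + Z)/((2*Z)) = (-176 + Z)*(1/(2*Z)) = (-176 + Z)/(2*Z))
j(J) = -2 + 2*J (j(J) = -2 + (J + J) = -2 + 2*J)
43294/O(155) + j(-69)/26431 = 43294/(((½)*(-176 + 155)/155)) + (-2 + 2*(-69))/26431 = 43294/(((½)*(1/155)*(-21))) + (-2 - 138)*(1/26431) = 43294/(-21/310) - 140*1/26431 = 43294*(-310/21) - 140/26431 = -13421140/21 - 140/26431 = -354734154280/555051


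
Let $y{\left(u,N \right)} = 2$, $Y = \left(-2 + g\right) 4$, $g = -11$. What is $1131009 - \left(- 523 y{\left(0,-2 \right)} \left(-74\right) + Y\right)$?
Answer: $1053657$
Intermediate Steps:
$Y = -52$ ($Y = \left(-2 - 11\right) 4 = \left(-13\right) 4 = -52$)
$1131009 - \left(- 523 y{\left(0,-2 \right)} \left(-74\right) + Y\right) = 1131009 - \left(- 523 \cdot 2 \left(-74\right) - 52\right) = 1131009 - \left(\left(-523\right) \left(-148\right) - 52\right) = 1131009 - \left(77404 - 52\right) = 1131009 - 77352 = 1053657$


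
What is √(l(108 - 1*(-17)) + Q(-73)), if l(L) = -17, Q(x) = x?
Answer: 3*I*√10 ≈ 9.4868*I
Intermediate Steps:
√(l(108 - 1*(-17)) + Q(-73)) = √(-17 - 73) = √(-90) = 3*I*√10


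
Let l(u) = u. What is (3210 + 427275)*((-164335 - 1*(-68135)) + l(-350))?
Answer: -41563326750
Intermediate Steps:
(3210 + 427275)*((-164335 - 1*(-68135)) + l(-350)) = (3210 + 427275)*((-164335 - 1*(-68135)) - 350) = 430485*((-164335 + 68135) - 350) = 430485*(-96200 - 350) = 430485*(-96550) = -41563326750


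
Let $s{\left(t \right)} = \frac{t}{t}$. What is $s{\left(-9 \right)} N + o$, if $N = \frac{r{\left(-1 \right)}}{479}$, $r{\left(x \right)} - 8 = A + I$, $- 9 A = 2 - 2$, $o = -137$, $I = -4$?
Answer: $- \frac{65619}{479} \approx -136.99$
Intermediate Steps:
$A = 0$ ($A = - \frac{2 - 2}{9} = \left(- \frac{1}{9}\right) 0 = 0$)
$s{\left(t \right)} = 1$
$r{\left(x \right)} = 4$ ($r{\left(x \right)} = 8 + \left(0 - 4\right) = 8 - 4 = 4$)
$N = \frac{4}{479} \approx 0.0083507$
$s{\left(-9 \right)} N + o = 1 \cdot \frac{4}{479} - 137 = \frac{4}{479} - 137 = - \frac{65619}{479}$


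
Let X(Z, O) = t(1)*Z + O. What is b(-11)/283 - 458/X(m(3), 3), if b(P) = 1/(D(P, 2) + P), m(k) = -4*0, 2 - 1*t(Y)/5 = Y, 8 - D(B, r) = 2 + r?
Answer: -907301/5943 ≈ -152.67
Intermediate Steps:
D(B, r) = 6 - r (D(B, r) = 8 - (2 + r) = 8 + (-2 - r) = 6 - r)
t(Y) = 10 - 5*Y
m(k) = 0
X(Z, O) = O + 5*Z (X(Z, O) = (10 - 5*1)*Z + O = (10 - 5)*Z + O = 5*Z + O = O + 5*Z)
b(P) = 1/(4 + P) (b(P) = 1/((6 - 1*2) + P) = 1/((6 - 2) + P) = 1/(4 + P))
b(-11)/283 - 458/X(m(3), 3) = 1/((4 - 11)*283) - 458/(3 + 5*0) = (1/283)/(-7) - 458/(3 + 0) = -⅐*1/283 - 458/3 = -1/1981 - 458*⅓ = -1/1981 - 458/3 = -907301/5943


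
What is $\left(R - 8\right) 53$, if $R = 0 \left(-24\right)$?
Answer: $-424$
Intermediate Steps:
$R = 0$
$\left(R - 8\right) 53 = \left(0 - 8\right) 53 = \left(-8\right) 53 = -424$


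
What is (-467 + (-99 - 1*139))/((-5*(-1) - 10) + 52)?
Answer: -15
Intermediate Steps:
(-467 + (-99 - 1*139))/((-5*(-1) - 10) + 52) = (-467 + (-99 - 139))/((5 - 10) + 52) = (-467 - 238)/(-5 + 52) = -705/47 = -705*1/47 = -15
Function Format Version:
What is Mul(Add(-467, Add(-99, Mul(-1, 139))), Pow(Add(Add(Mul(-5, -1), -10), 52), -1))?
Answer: -15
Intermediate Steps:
Mul(Add(-467, Add(-99, Mul(-1, 139))), Pow(Add(Add(Mul(-5, -1), -10), 52), -1)) = Mul(Add(-467, Add(-99, -139)), Pow(Add(Add(5, -10), 52), -1)) = Mul(Add(-467, -238), Pow(Add(-5, 52), -1)) = Mul(-705, Pow(47, -1)) = Mul(-705, Rational(1, 47)) = -15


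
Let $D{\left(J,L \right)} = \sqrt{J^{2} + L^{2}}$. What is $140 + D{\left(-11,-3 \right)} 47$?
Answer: $140 + 47 \sqrt{130} \approx 675.88$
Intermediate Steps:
$140 + D{\left(-11,-3 \right)} 47 = 140 + \sqrt{\left(-11\right)^{2} + \left(-3\right)^{2}} \cdot 47 = 140 + \sqrt{121 + 9} \cdot 47 = 140 + \sqrt{130} \cdot 47 = 140 + 47 \sqrt{130}$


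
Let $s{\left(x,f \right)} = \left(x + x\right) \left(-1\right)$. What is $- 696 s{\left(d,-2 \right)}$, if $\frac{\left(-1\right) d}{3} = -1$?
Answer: $4176$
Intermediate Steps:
$d = 3$ ($d = \left(-3\right) \left(-1\right) = 3$)
$s{\left(x,f \right)} = - 2 x$ ($s{\left(x,f \right)} = 2 x \left(-1\right) = - 2 x$)
$- 696 s{\left(d,-2 \right)} = - 696 \left(\left(-2\right) 3\right) = \left(-696\right) \left(-6\right) = 4176$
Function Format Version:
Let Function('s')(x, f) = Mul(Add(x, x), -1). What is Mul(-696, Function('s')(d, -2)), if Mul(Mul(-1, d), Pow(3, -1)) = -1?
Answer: 4176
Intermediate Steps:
d = 3 (d = Mul(-3, -1) = 3)
Function('s')(x, f) = Mul(-2, x) (Function('s')(x, f) = Mul(Mul(2, x), -1) = Mul(-2, x))
Mul(-696, Function('s')(d, -2)) = Mul(-696, Mul(-2, 3)) = Mul(-696, -6) = 4176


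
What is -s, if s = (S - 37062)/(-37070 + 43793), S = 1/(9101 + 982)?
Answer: 373696145/67788009 ≈ 5.5127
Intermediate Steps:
S = 1/10083 ≈ 9.9177e-5
s = -373696145/67788009 (s = (1/10083 - 37062)/(-37070 + 43793) = -373696145/10083/6723 = -373696145/10083*1/6723 = -373696145/67788009 ≈ -5.5127)
-s = -1*(-373696145/67788009) = 373696145/67788009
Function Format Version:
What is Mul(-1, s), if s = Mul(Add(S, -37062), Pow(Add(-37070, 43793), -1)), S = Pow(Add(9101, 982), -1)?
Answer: Rational(373696145, 67788009) ≈ 5.5127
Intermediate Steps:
S = Rational(1, 10083) (S = Pow(10083, -1) = Rational(1, 10083) ≈ 9.9177e-5)
s = Rational(-373696145, 67788009) (s = Mul(Add(Rational(1, 10083), -37062), Pow(Add(-37070, 43793), -1)) = Mul(Rational(-373696145, 10083), Pow(6723, -1)) = Mul(Rational(-373696145, 10083), Rational(1, 6723)) = Rational(-373696145, 67788009) ≈ -5.5127)
Mul(-1, s) = Mul(-1, Rational(-373696145, 67788009)) = Rational(373696145, 67788009)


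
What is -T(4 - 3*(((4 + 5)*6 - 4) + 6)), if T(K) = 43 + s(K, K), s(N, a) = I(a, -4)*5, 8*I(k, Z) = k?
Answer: 119/2 ≈ 59.500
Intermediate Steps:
I(k, Z) = k/8
s(N, a) = 5*a/8 (s(N, a) = (a/8)*5 = 5*a/8)
T(K) = 43 + 5*K/8
-T(4 - 3*(((4 + 5)*6 - 4) + 6)) = -(43 + 5*(4 - 3*(((4 + 5)*6 - 4) + 6))/8) = -(43 + 5*(4 - 3*((9*6 - 4) + 6))/8) = -(43 + 5*(4 - 3*((54 - 4) + 6))/8) = -(43 + 5*(4 - 3*(50 + 6))/8) = -(43 + 5*(4 - 3*56)/8) = -(43 + 5*(4 - 168)/8) = -(43 + (5/8)*(-164)) = -(43 - 205/2) = -1*(-119/2) = 119/2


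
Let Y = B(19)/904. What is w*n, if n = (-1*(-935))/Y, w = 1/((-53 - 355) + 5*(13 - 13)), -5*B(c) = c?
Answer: 31075/57 ≈ 545.18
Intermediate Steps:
B(c) = -c/5
Y = -19/4520 (Y = -⅕*19/904 = -19/5*1/904 = -19/4520 ≈ -0.0042035)
w = -1/408 (w = 1/(-408 + 5*0) = 1/(-408 + 0) = 1/(-408) = -1/408 ≈ -0.0024510)
n = -4226200/19 (n = (-1*(-935))/(-19/4520) = 935*(-4520/19) = -4226200/19 ≈ -2.2243e+5)
w*n = -1/408*(-4226200/19) = 31075/57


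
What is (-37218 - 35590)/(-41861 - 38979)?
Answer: 9101/10105 ≈ 0.90064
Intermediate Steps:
(-37218 - 35590)/(-41861 - 38979) = -72808/(-80840) = -72808*(-1/80840) = 9101/10105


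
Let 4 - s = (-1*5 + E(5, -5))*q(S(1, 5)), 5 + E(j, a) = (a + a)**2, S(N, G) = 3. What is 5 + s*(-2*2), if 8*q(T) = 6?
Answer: 259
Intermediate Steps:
q(T) = 3/4 (q(T) = (1/8)*6 = 3/4)
E(j, a) = -5 + 4*a**2 (E(j, a) = -5 + (a + a)**2 = -5 + (2*a)**2 = -5 + 4*a**2)
s = -127/2 (s = 4 - (-1*5 + (-5 + 4*(-5)**2))*3/4 = 4 - (-5 + (-5 + 4*25))*3/4 = 4 - (-5 + (-5 + 100))*3/4 = 4 - (-5 + 95)*3/4 = 4 - 90*3/4 = 4 - 1*135/2 = 4 - 135/2 = -127/2 ≈ -63.500)
5 + s*(-2*2) = 5 - (-127)*2 = 5 - 127/2*(-4) = 5 + 254 = 259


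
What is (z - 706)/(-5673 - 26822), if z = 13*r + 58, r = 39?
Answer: 141/32495 ≈ 0.0043391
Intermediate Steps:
z = 565 (z = 13*39 + 58 = 507 + 58 = 565)
(z - 706)/(-5673 - 26822) = (565 - 706)/(-5673 - 26822) = -141/(-32495) = -141*(-1/32495) = 141/32495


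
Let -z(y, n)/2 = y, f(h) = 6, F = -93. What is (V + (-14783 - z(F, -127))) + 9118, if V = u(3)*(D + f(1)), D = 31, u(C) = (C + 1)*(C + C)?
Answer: -4963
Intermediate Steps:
u(C) = 2*C*(1 + C) (u(C) = (1 + C)*(2*C) = 2*C*(1 + C))
V = 888 (V = (2*3*(1 + 3))*(31 + 6) = (2*3*4)*37 = 24*37 = 888)
z(y, n) = -2*y
(V + (-14783 - z(F, -127))) + 9118 = (888 + (-14783 - (-2)*(-93))) + 9118 = (888 + (-14783 - 1*186)) + 9118 = (888 + (-14783 - 186)) + 9118 = (888 - 14969) + 9118 = -14081 + 9118 = -4963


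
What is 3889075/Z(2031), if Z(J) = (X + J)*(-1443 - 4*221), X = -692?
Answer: -3889075/3115853 ≈ -1.2482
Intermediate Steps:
Z(J) = 1610284 - 2327*J (Z(J) = (-692 + J)*(-1443 - 4*221) = (-692 + J)*(-1443 - 884) = (-692 + J)*(-2327) = 1610284 - 2327*J)
3889075/Z(2031) = 3889075/(1610284 - 2327*2031) = 3889075/(1610284 - 4726137) = 3889075/(-3115853) = 3889075*(-1/3115853) = -3889075/3115853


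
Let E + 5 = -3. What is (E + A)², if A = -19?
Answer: 729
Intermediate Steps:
E = -8 (E = -5 - 3 = -8)
(E + A)² = (-8 - 19)² = (-27)² = 729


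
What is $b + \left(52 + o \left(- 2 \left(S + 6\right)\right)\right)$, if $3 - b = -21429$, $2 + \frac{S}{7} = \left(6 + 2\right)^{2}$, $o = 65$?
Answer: $-35716$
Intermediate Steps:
$S = 434$ ($S = -14 + 7 \left(6 + 2\right)^{2} = -14 + 7 \cdot 8^{2} = -14 + 7 \cdot 64 = -14 + 448 = 434$)
$b = 21432$ ($b = 3 - -21429 = 3 + 21429 = 21432$)
$b + \left(52 + o \left(- 2 \left(S + 6\right)\right)\right) = 21432 + \left(52 + 65 \left(- 2 \left(434 + 6\right)\right)\right) = 21432 + \left(52 + 65 \left(\left(-2\right) 440\right)\right) = 21432 + \left(52 + 65 \left(-880\right)\right) = 21432 + \left(52 - 57200\right) = 21432 - 57148 = -35716$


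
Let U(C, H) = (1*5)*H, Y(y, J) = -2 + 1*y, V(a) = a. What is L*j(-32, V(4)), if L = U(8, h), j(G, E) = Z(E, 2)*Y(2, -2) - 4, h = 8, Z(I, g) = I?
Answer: -160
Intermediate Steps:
Y(y, J) = -2 + y
j(G, E) = -4 (j(G, E) = E*(-2 + 2) - 4 = E*0 - 4 = 0 - 4 = -4)
U(C, H) = 5*H
L = 40 (L = 5*8 = 40)
L*j(-32, V(4)) = 40*(-4) = -160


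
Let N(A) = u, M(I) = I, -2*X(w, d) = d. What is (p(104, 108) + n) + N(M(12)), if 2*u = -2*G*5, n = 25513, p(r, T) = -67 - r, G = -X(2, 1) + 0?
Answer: 50679/2 ≈ 25340.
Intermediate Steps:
X(w, d) = -d/2
G = ½ (G = -(-1)/2 + 0 = -1*(-½) + 0 = ½ + 0 = ½ ≈ 0.50000)
u = -5/2 (u = (-2*½*5)/2 = (-1*5)/2 = (½)*(-5) = -5/2 ≈ -2.5000)
N(A) = -5/2
(p(104, 108) + n) + N(M(12)) = ((-67 - 1*104) + 25513) - 5/2 = ((-67 - 104) + 25513) - 5/2 = (-171 + 25513) - 5/2 = 25342 - 5/2 = 50679/2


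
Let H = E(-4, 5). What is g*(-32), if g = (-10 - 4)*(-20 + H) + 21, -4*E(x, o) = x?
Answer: -9184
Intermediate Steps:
E(x, o) = -x/4
H = 1 (H = -1/4*(-4) = 1)
g = 287 (g = (-10 - 4)*(-20 + 1) + 21 = -14*(-19) + 21 = 266 + 21 = 287)
g*(-32) = 287*(-32) = -9184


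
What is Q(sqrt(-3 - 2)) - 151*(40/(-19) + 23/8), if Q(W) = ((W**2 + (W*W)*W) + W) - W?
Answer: -18427/152 - 5*I*sqrt(5) ≈ -121.23 - 11.18*I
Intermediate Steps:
Q(W) = W**2 + W**3 (Q(W) = ((W**2 + W**2*W) + W) - W = ((W**2 + W**3) + W) - W = (W + W**2 + W**3) - W = W**2 + W**3)
Q(sqrt(-3 - 2)) - 151*(40/(-19) + 23/8) = (sqrt(-3 - 2))**2*(1 + sqrt(-3 - 2)) - 151*(40/(-19) + 23/8) = (sqrt(-5))**2*(1 + sqrt(-5)) - 151*(40*(-1/19) + 23*(1/8)) = (I*sqrt(5))**2*(1 + I*sqrt(5)) - 151*(-40/19 + 23/8) = -5*(1 + I*sqrt(5)) - 151*117/152 = (-5 - 5*I*sqrt(5)) - 17667/152 = -18427/152 - 5*I*sqrt(5)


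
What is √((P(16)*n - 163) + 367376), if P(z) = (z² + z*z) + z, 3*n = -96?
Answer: √350317 ≈ 591.88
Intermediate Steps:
n = -32 (n = (⅓)*(-96) = -32)
P(z) = z + 2*z² (P(z) = (z² + z²) + z = 2*z² + z = z + 2*z²)
√((P(16)*n - 163) + 367376) = √(((16*(1 + 2*16))*(-32) - 163) + 367376) = √(((16*(1 + 32))*(-32) - 163) + 367376) = √(((16*33)*(-32) - 163) + 367376) = √((528*(-32) - 163) + 367376) = √((-16896 - 163) + 367376) = √(-17059 + 367376) = √350317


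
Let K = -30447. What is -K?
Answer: 30447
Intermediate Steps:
-K = -1*(-30447) = 30447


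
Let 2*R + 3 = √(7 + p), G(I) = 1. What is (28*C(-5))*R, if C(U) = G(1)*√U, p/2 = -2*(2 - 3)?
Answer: 14*I*√5*(-3 + √11) ≈ 9.9119*I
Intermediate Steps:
p = 4 (p = 2*(-2*(2 - 3)) = 2*(-2*(-1)) = 2*2 = 4)
R = -3/2 + √11/2 (R = -3/2 + √(7 + 4)/2 = -3/2 + √11/2 ≈ 0.15831)
C(U) = √U (C(U) = 1*√U = √U)
(28*C(-5))*R = (28*√(-5))*(-3/2 + √11/2) = (28*(I*√5))*(-3/2 + √11/2) = (28*I*√5)*(-3/2 + √11/2) = 28*I*√5*(-3/2 + √11/2)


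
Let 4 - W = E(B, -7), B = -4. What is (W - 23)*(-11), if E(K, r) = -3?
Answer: 176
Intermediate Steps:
W = 7 (W = 4 - 1*(-3) = 4 + 3 = 7)
(W - 23)*(-11) = (7 - 23)*(-11) = -16*(-11) = 176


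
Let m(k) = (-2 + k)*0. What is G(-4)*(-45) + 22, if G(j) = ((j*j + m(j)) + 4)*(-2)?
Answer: 1822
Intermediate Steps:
m(k) = 0
G(j) = -8 - 2*j² (G(j) = ((j*j + 0) + 4)*(-2) = ((j² + 0) + 4)*(-2) = (j² + 4)*(-2) = (4 + j²)*(-2) = -8 - 2*j²)
G(-4)*(-45) + 22 = (-8 - 2*(-4)²)*(-45) + 22 = (-8 - 2*16)*(-45) + 22 = (-8 - 32)*(-45) + 22 = -40*(-45) + 22 = 1800 + 22 = 1822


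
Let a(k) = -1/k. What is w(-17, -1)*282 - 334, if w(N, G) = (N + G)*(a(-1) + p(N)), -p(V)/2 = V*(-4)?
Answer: 684926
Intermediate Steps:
p(V) = 8*V (p(V) = -2*V*(-4) = -(-8)*V = 8*V)
w(N, G) = (1 + 8*N)*(G + N) (w(N, G) = (N + G)*(-1/(-1) + 8*N) = (G + N)*(-1*(-1) + 8*N) = (G + N)*(1 + 8*N) = (1 + 8*N)*(G + N))
w(-17, -1)*282 - 334 = (-1 - 17 + 8*(-17)² + 8*(-1)*(-17))*282 - 334 = (-1 - 17 + 8*289 + 136)*282 - 334 = (-1 - 17 + 2312 + 136)*282 - 334 = 2430*282 - 334 = 685260 - 334 = 684926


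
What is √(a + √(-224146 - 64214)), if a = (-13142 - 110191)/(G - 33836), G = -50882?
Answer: √(10448525094 + 129188511432*I*√890)/84718 ≈ 16.408 + 16.364*I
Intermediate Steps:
a = 123333/84718 (a = (-13142 - 110191)/(-50882 - 33836) = -123333/(-84718) = -123333*(-1/84718) = 123333/84718 ≈ 1.4558)
√(a + √(-224146 - 64214)) = √(123333/84718 + √(-224146 - 64214)) = √(123333/84718 + √(-288360)) = √(123333/84718 + 18*I*√890)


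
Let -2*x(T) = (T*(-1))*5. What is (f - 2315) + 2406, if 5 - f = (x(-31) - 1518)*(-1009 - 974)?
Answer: -6327561/2 ≈ -3.1638e+6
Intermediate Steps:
x(T) = 5*T/2 (x(T) = -T*(-1)*5/2 = -(-T)*5/2 = -(-5)*T/2 = 5*T/2)
f = -6327743/2 (f = 5 - ((5/2)*(-31) - 1518)*(-1009 - 974) = 5 - (-155/2 - 1518)*(-1983) = 5 - (-3191)*(-1983)/2 = 5 - 1*6327753/2 = 5 - 6327753/2 = -6327743/2 ≈ -3.1639e+6)
(f - 2315) + 2406 = (-6327743/2 - 2315) + 2406 = -6332373/2 + 2406 = -6327561/2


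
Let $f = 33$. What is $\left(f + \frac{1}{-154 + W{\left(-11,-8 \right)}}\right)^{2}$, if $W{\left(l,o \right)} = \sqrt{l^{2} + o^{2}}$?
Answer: $\frac{602748824346}{553707961} - \frac{1552738 \sqrt{185}}{553707961} \approx 1088.5$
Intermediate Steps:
$\left(f + \frac{1}{-154 + W{\left(-11,-8 \right)}}\right)^{2} = \left(33 + \frac{1}{-154 + \sqrt{\left(-11\right)^{2} + \left(-8\right)^{2}}}\right)^{2} = \left(33 + \frac{1}{-154 + \sqrt{121 + 64}}\right)^{2} = \left(33 + \frac{1}{-154 + \sqrt{185}}\right)^{2}$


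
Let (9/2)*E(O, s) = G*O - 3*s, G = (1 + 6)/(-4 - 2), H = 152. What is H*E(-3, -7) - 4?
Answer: 7412/9 ≈ 823.56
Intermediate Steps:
G = -7/6 (G = 7/(-6) = 7*(-1/6) = -7/6 ≈ -1.1667)
E(O, s) = -7*O/27 - 2*s/3 (E(O, s) = 2*(-7*O/6 - 3*s)/9 = 2*(-3*s - 7*O/6)/9 = -7*O/27 - 2*s/3)
H*E(-3, -7) - 4 = 152*(-7/27*(-3) - 2/3*(-7)) - 4 = 152*(7/9 + 14/3) - 4 = 152*(49/9) - 4 = 7448/9 - 4 = 7412/9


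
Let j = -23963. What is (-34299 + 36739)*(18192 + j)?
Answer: -14081240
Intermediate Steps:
(-34299 + 36739)*(18192 + j) = (-34299 + 36739)*(18192 - 23963) = 2440*(-5771) = -14081240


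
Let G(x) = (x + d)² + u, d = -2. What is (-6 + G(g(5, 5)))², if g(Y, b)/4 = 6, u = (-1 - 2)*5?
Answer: 214369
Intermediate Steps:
u = -15 (u = -3*5 = -15)
g(Y, b) = 24 (g(Y, b) = 4*6 = 24)
G(x) = -15 + (-2 + x)² (G(x) = (x - 2)² - 15 = (-2 + x)² - 15 = -15 + (-2 + x)²)
(-6 + G(g(5, 5)))² = (-6 + (-15 + (-2 + 24)²))² = (-6 + (-15 + 22²))² = (-6 + (-15 + 484))² = (-6 + 469)² = 463² = 214369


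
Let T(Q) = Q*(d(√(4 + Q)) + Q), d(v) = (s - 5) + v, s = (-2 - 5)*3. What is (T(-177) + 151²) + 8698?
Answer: 67430 - 177*I*√173 ≈ 67430.0 - 2328.1*I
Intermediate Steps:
s = -21 (s = -7*3 = -21)
d(v) = -26 + v (d(v) = (-21 - 5) + v = -26 + v)
T(Q) = Q*(-26 + Q + √(4 + Q)) (T(Q) = Q*((-26 + √(4 + Q)) + Q) = Q*(-26 + Q + √(4 + Q)))
(T(-177) + 151²) + 8698 = (-177*(-26 - 177 + √(4 - 177)) + 151²) + 8698 = (-177*(-26 - 177 + √(-173)) + 22801) + 8698 = (-177*(-26 - 177 + I*√173) + 22801) + 8698 = (-177*(-203 + I*√173) + 22801) + 8698 = ((35931 - 177*I*√173) + 22801) + 8698 = (58732 - 177*I*√173) + 8698 = 67430 - 177*I*√173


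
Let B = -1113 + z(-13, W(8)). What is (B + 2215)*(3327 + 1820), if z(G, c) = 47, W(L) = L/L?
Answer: 5913903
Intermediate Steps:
W(L) = 1
B = -1066 (B = -1113 + 47 = -1066)
(B + 2215)*(3327 + 1820) = (-1066 + 2215)*(3327 + 1820) = 1149*5147 = 5913903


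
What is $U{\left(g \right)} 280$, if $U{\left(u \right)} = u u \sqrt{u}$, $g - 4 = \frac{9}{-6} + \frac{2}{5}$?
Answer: $\frac{5887 \sqrt{290}}{25} \approx 4010.1$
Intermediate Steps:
$g = \frac{29}{10}$ ($g = 4 + \left(\frac{9}{-6} + \frac{2}{5}\right) = 4 + \left(9 \left(- \frac{1}{6}\right) + 2 \cdot \frac{1}{5}\right) = 4 + \left(- \frac{3}{2} + \frac{2}{5}\right) = 4 - \frac{11}{10} = \frac{29}{10} \approx 2.9$)
$U{\left(u \right)} = u^{\frac{5}{2}}$ ($U{\left(u \right)} = u^{2} \sqrt{u} = u^{\frac{5}{2}}$)
$U{\left(g \right)} 280 = \left(\frac{29}{10}\right)^{\frac{5}{2}} \cdot 280 = \frac{841 \sqrt{290}}{1000} \cdot 280 = \frac{5887 \sqrt{290}}{25}$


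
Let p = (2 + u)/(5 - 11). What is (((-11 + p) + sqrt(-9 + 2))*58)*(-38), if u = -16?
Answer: 57304/3 - 2204*I*sqrt(7) ≈ 19101.0 - 5831.2*I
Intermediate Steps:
p = 7/3 (p = (2 - 16)/(5 - 11) = -14/(-6) = -14*(-1/6) = 7/3 ≈ 2.3333)
(((-11 + p) + sqrt(-9 + 2))*58)*(-38) = (((-11 + 7/3) + sqrt(-9 + 2))*58)*(-38) = ((-26/3 + sqrt(-7))*58)*(-38) = ((-26/3 + I*sqrt(7))*58)*(-38) = (-1508/3 + 58*I*sqrt(7))*(-38) = 57304/3 - 2204*I*sqrt(7)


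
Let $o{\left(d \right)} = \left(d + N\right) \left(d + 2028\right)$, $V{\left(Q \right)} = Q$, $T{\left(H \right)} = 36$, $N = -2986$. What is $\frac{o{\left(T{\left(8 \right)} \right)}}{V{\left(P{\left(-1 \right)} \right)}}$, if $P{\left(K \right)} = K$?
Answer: $6088800$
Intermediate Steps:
$o{\left(d \right)} = \left(-2986 + d\right) \left(2028 + d\right)$ ($o{\left(d \right)} = \left(d - 2986\right) \left(d + 2028\right) = \left(-2986 + d\right) \left(2028 + d\right)$)
$\frac{o{\left(T{\left(8 \right)} \right)}}{V{\left(P{\left(-1 \right)} \right)}} = \frac{-6055608 + 36^{2} - 34488}{-1} = \left(-6055608 + 1296 - 34488\right) \left(-1\right) = \left(-6088800\right) \left(-1\right) = 6088800$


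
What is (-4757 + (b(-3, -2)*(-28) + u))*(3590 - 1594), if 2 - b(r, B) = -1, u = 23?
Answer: -9616728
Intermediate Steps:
b(r, B) = 3 (b(r, B) = 2 - 1*(-1) = 2 + 1 = 3)
(-4757 + (b(-3, -2)*(-28) + u))*(3590 - 1594) = (-4757 + (3*(-28) + 23))*(3590 - 1594) = (-4757 + (-84 + 23))*1996 = (-4757 - 61)*1996 = -4818*1996 = -9616728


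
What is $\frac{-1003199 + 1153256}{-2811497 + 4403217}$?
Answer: $\frac{150057}{1591720} \approx 0.094273$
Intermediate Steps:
$\frac{-1003199 + 1153256}{-2811497 + 4403217} = \frac{150057}{1591720}$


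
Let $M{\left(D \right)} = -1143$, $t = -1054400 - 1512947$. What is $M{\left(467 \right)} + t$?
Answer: $-2568490$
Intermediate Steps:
$t = -2567347$ ($t = -1054400 - 1512947 = -2567347$)
$M{\left(467 \right)} + t = -1143 - 2567347 = -2568490$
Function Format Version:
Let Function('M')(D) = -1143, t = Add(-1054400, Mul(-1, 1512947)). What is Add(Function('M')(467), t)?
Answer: -2568490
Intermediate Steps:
t = -2567347 (t = Add(-1054400, -1512947) = -2567347)
Add(Function('M')(467), t) = Add(-1143, -2567347) = -2568490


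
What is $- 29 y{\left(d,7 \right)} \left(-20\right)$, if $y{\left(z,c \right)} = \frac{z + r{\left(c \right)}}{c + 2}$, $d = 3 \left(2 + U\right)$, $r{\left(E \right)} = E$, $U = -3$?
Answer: $\frac{2320}{9} \approx 257.78$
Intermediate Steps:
$d = -3$ ($d = 3 \left(2 - 3\right) = 3 \left(-1\right) = -3$)
$y{\left(z,c \right)} = \frac{c + z}{2 + c}$ ($y{\left(z,c \right)} = \frac{z + c}{c + 2} = \frac{c + z}{2 + c}$)
$- 29 y{\left(d,7 \right)} \left(-20\right) = - 29 \frac{7 - 3}{2 + 7} \left(-20\right) = - 29 \cdot \frac{1}{9} \cdot 4 \left(-20\right) = \left(-29\right) \frac{4}{9} \left(-20\right) = \left(- \frac{116}{9}\right) \left(-20\right) = \frac{2320}{9}$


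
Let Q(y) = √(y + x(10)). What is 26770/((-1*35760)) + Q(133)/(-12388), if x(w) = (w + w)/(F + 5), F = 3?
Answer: -2677/3576 - √542/24776 ≈ -0.74954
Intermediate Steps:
x(w) = w/4 (x(w) = (w + w)/(3 + 5) = (2*w)/8 = (2*w)*(⅛) = w/4)
Q(y) = √(5/2 + y) (Q(y) = √(y + (¼)*10) = √(y + 5/2) = √(5/2 + y))
26770/((-1*35760)) + Q(133)/(-12388) = 26770/((-1*35760)) + (√(10 + 4*133)/2)/(-12388) = 26770/(-35760) + (√(10 + 532)/2)*(-1/12388) = 26770*(-1/35760) + (√542/2)*(-1/12388) = -2677/3576 - √542/24776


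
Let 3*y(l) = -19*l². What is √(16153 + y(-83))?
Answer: 16*I*√966/3 ≈ 165.76*I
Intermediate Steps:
y(l) = -19*l²/3 (y(l) = (-19*l²)/3 = -19*l²/3)
√(16153 + y(-83)) = √(16153 - 19/3*(-83)²) = √(16153 - 19/3*6889) = √(16153 - 130891/3) = √(-82432/3) = 16*I*√966/3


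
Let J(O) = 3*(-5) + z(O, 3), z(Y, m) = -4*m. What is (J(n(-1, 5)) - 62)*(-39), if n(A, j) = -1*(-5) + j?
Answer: 3471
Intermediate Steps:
n(A, j) = 5 + j
J(O) = -27 (J(O) = 3*(-5) - 4*3 = -15 - 12 = -27)
(J(n(-1, 5)) - 62)*(-39) = (-27 - 62)*(-39) = -89*(-39) = 3471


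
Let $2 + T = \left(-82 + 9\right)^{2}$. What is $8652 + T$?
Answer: $13979$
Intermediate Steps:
$T = 5327$ ($T = -2 + \left(-82 + 9\right)^{2} = -2 + \left(-73\right)^{2} = -2 + 5329 = 5327$)
$8652 + T = 8652 + 5327 = 13979$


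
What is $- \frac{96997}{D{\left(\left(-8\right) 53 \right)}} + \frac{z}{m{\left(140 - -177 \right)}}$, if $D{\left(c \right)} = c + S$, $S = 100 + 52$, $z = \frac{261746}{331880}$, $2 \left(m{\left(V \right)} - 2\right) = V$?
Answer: $\frac{1291696293673}{3622138320} \approx 356.61$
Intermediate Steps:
$m{\left(V \right)} = 2 + \frac{V}{2}$
$z = \frac{130873}{165940}$ ($z = 261746 \cdot \frac{1}{331880} = \frac{130873}{165940} \approx 0.78868$)
$S = 152$
$D{\left(c \right)} = 152 + c$ ($D{\left(c \right)} = c + 152 = 152 + c$)
$- \frac{96997}{D{\left(\left(-8\right) 53 \right)}} + \frac{z}{m{\left(140 - -177 \right)}} = - \frac{96997}{152 - 424} + \frac{130873}{165940 \left(2 + \frac{140 - -177}{2}\right)} = - \frac{96997}{152 - 424} + \frac{130873}{165940 \left(2 + \frac{140 + 177}{2}\right)} = - \frac{96997}{-272} + \frac{130873}{165940 \left(2 + \frac{1}{2} \cdot 317\right)} = \left(-96997\right) \left(- \frac{1}{272}\right) + \frac{130873}{165940 \left(2 + \frac{317}{2}\right)} = \frac{96997}{272} + \frac{130873}{165940 \cdot \frac{321}{2}} = \frac{96997}{272} + \frac{130873}{165940} \cdot \frac{2}{321} = \frac{96997}{272} + \frac{130873}{26633370} = \frac{1291696293673}{3622138320}$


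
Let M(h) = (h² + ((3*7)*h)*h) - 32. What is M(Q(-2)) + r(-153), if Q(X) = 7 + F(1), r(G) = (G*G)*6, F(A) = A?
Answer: 141830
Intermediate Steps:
r(G) = 6*G² (r(G) = G²*6 = 6*G²)
Q(X) = 8 (Q(X) = 7 + 1 = 8)
M(h) = -32 + 22*h² (M(h) = (h² + (21*h)*h) - 32 = (h² + 21*h²) - 32 = 22*h² - 32 = -32 + 22*h²)
M(Q(-2)) + r(-153) = (-32 + 22*8²) + 6*(-153)² = (-32 + 22*64) + 6*23409 = (-32 + 1408) + 140454 = 1376 + 140454 = 141830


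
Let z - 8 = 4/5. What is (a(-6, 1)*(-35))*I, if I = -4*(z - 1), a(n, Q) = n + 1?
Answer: -5460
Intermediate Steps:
z = 44/5 (z = 8 + 4/5 = 44/5 ≈ 8.8000)
a(n, Q) = 1 + n
I = -156/5 (I = -4*(44/5 - 1) = -4*39/5 = -156/5 ≈ -31.200)
(a(-6, 1)*(-35))*I = ((1 - 6)*(-35))*(-156/5) = -5*(-35)*(-156/5) = 175*(-156/5) = -5460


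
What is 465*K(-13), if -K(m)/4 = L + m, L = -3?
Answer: 29760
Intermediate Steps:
K(m) = 12 - 4*m (K(m) = -4*(-3 + m) = 12 - 4*m)
465*K(-13) = 465*(12 - 4*(-13)) = 465*(12 + 52) = 465*64 = 29760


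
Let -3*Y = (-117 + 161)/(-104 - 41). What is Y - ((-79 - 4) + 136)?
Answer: -23011/435 ≈ -52.899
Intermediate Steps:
Y = 44/435 (Y = -(-117 + 161)/(3*(-104 - 41)) = -44/(3*(-145)) = -44*(-1)/(3*145) = -1/3*(-44/145) = 44/435 ≈ 0.10115)
Y - ((-79 - 4) + 136) = 44/435 - ((-79 - 4) + 136) = 44/435 - (-83 + 136) = 44/435 - 1*53 = 44/435 - 53 = -23011/435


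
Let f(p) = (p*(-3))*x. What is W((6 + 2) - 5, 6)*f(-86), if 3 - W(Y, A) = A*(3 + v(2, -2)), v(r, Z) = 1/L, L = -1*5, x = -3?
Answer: 53406/5 ≈ 10681.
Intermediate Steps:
L = -5
f(p) = 9*p (f(p) = (p*(-3))*(-3) = -3*p*(-3) = 9*p)
v(r, Z) = -1/5 (v(r, Z) = 1/(-5) = -1/5)
W(Y, A) = 3 - 14*A/5 (W(Y, A) = 3 - A*(3 - 1/5) = 3 - A*14/5 = 3 - 14*A/5)
W((6 + 2) - 5, 6)*f(-86) = (3 - 14/5*6)*(9*(-86)) = (3 - 84/5)*(-774) = -69/5*(-774) = 53406/5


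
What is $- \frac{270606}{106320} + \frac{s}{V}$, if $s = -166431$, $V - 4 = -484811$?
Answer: $- \frac{18916123187}{8590780040} \approx -2.2019$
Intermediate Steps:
$V = -484807$ ($V = 4 - 484811 = -484807$)
$- \frac{270606}{106320} + \frac{s}{V} = - \frac{270606}{106320} - \frac{166431}{-484807} = \left(-270606\right) \frac{1}{106320} - - \frac{166431}{484807} = - \frac{45101}{17720} + \frac{166431}{484807} = - \frac{18916123187}{8590780040}$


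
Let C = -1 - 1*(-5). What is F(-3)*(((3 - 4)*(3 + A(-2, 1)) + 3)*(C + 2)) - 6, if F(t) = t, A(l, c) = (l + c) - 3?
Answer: -78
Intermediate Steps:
A(l, c) = -3 + c + l (A(l, c) = (c + l) - 3 = -3 + c + l)
C = 4 (C = -1 + 5 = 4)
F(-3)*(((3 - 4)*(3 + A(-2, 1)) + 3)*(C + 2)) - 6 = -3*((3 - 4)*(3 + (-3 + 1 - 2)) + 3)*(4 + 2) - 6 = -3*(-(3 - 4) + 3)*6 - 6 = -3*(-1*(-1) + 3)*6 - 6 = -3*(1 + 3)*6 - 6 = -12*6 - 6 = -3*24 - 6 = -72 - 6 = -78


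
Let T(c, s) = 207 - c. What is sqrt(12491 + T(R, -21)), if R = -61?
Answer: sqrt(12759) ≈ 112.96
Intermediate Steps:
sqrt(12491 + T(R, -21)) = sqrt(12491 + (207 - 1*(-61))) = sqrt(12491 + (207 + 61)) = sqrt(12491 + 268) = sqrt(12759)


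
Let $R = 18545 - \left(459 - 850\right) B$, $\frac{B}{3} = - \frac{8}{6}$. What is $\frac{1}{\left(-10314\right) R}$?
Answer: $- \frac{1}{175142034} \approx -5.7097 \cdot 10^{-9}$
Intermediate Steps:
$B = -4$ ($B = 3 \left(- \frac{8}{6}\right) = 3 \left(\left(-8\right) \frac{1}{6}\right) = 3 \left(- \frac{4}{3}\right) = -4$)
$R = 16981$ ($R = 18545 - \left(459 - 850\right) \left(-4\right) = 18545 - \left(-391\right) \left(-4\right) = 18545 - 1564 = 16981$)
$\frac{1}{\left(-10314\right) R} = \frac{1}{\left(-10314\right) 16981} = \left(- \frac{1}{10314}\right) \frac{1}{16981} = - \frac{1}{175142034}$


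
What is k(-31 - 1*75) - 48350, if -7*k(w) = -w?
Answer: -338556/7 ≈ -48365.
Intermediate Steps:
k(w) = w/7 (k(w) = -(-1)*w/7 = w/7)
k(-31 - 1*75) - 48350 = (-31 - 1*75)/7 - 48350 = (-31 - 75)/7 - 48350 = (1/7)*(-106) - 48350 = -106/7 - 48350 = -338556/7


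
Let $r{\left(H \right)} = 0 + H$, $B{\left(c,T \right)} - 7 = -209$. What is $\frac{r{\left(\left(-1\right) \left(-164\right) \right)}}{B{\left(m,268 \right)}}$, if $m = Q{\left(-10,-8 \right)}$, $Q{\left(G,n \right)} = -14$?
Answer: $- \frac{82}{101} \approx -0.81188$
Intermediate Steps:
$m = -14$
$B{\left(c,T \right)} = -202$ ($B{\left(c,T \right)} = 7 - 209 = -202$)
$r{\left(H \right)} = H$
$\frac{r{\left(\left(-1\right) \left(-164\right) \right)}}{B{\left(m,268 \right)}} = \frac{\left(-1\right) \left(-164\right)}{-202} = 164 \left(- \frac{1}{202}\right) = - \frac{82}{101}$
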